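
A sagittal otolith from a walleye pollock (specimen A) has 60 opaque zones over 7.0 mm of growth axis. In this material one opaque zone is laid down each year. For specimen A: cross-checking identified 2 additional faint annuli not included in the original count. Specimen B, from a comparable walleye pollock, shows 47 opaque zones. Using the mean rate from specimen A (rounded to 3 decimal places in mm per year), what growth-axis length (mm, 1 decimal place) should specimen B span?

Specimen A: correcting the raw count gives 60 + 2 = 62 true opaque zones.
A: Extension rate ≈ 7.0 / 62 = 0.113 mm per year.
For B, 0.113 mm/year × 47 years = 5.3 mm.

5.3 mm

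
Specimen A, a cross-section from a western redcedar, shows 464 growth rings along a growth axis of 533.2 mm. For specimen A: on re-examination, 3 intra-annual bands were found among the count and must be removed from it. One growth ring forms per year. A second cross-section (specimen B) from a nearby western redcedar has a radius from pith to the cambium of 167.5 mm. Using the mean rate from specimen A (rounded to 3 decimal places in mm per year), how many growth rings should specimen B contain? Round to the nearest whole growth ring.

145 growth rings

Specimen A: adjusted count: 464 − 3 = 461 growth rings.
A: Extension rate ≈ 533.2 / 461 = 1.157 mm/year.
Specimen B: 167.5 mm / 1.157 mm per year = 144.77 years ≈ 145 growth rings.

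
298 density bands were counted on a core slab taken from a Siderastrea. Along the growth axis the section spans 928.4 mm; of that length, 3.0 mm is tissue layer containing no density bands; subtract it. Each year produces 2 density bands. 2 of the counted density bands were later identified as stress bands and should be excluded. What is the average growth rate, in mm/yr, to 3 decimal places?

6.253 mm/yr

After corrections the count is 298 − 2 = 296 density bands.
With 2 density bands per year, 296 / 2 = 148 years.
Removing the 3.0 mm offcut leaves 928.4 − 3.0 = 925.4 mm.
Mean rate = 925.4 mm / 148 years ≈ 6.253 mm/yr.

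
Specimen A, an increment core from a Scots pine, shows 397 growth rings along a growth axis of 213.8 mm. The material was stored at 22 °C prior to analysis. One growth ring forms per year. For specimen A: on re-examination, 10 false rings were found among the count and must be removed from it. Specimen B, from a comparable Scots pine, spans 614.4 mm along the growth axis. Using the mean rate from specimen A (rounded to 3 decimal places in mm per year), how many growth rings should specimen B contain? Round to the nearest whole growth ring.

Specimen A: true growth ring count = 397 − 10 = 387.
A: Mean rate = 213.8 mm / 387 years ≈ 0.552 mm/year.
For B, 614.4 / 0.552 = 1113.04 years ≈ 1113 growth rings.

1113 growth rings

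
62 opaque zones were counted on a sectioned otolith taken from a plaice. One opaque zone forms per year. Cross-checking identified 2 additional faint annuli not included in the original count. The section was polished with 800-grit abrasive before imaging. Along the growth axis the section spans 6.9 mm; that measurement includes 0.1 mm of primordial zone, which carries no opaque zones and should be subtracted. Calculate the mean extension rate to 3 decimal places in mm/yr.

0.106 mm/yr

Correcting the raw count gives 62 + 2 = 64 true opaque zones.
The growth record spans 6.9 − 0.1 = 6.8 mm.
6.8 mm over 64 years gives 6.8 / 64 ≈ 0.106 mm/yr.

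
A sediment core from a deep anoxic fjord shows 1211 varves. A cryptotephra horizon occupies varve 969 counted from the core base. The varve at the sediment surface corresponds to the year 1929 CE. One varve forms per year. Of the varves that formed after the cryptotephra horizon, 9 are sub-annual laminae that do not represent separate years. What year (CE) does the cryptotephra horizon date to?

1696 CE

Between varve 969 and the sediment surface there are 1211 − 969 = 242 varves.
Excluding 9 false varves: 242 − 9 = 233.
The varve at the sediment surface is 1929 CE, so the cryptotephra horizon dates to 1929 − 233 = 1696 CE.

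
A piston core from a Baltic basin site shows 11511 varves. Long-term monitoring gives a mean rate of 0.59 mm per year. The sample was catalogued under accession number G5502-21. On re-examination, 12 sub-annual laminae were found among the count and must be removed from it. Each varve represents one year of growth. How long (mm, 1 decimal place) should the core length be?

Adjusted count: 11511 − 12 = 11499 varves.
Length ≈ 0.59 × 11499 = 6784.4 mm.

6784.4 mm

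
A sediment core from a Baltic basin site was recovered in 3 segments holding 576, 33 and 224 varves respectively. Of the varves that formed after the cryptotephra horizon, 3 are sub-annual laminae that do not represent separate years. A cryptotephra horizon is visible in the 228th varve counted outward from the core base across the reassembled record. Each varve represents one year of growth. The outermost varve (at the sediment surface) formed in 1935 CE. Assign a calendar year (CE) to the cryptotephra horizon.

Total varves = 576 + 33 + 224 = 833.
Between varve 228 and the sediment surface there are 833 − 228 = 605 varves.
605 − 3 false = 602 true varves after the cryptotephra horizon.
The varve at the sediment surface is 1935 CE, so the cryptotephra horizon dates to 1935 − 602 = 1333 CE.

1333 CE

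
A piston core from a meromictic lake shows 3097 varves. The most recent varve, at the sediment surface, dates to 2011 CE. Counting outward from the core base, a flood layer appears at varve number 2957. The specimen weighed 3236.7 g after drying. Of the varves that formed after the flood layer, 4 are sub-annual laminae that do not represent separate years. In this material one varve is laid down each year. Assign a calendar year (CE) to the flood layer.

1875 CE

3097 − 2957 = 140 varves lie beyond the flood layer toward the sediment surface.
Excluding 4 false varves: 140 − 4 = 136.
2011 − 136 = 1875 CE.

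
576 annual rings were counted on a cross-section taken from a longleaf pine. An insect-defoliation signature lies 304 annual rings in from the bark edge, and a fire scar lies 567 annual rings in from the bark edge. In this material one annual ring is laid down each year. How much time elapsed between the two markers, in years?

263 years

Separation: 567 − 304 = 263 annual rings.
At one annual ring per year, 263 years elapsed between them.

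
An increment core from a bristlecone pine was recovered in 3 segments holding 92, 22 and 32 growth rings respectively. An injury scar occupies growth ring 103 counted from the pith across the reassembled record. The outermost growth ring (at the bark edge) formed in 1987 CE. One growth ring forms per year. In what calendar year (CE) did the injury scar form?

1944 CE

Total growth rings = 92 + 22 + 32 = 146.
The injury scar sits at growth ring 103 from the pith, so 146 − 103 = 43 growth rings formed after it.
Counting back 43 years from 1987 CE places the injury scar in 1987 − 43 = 1944 CE.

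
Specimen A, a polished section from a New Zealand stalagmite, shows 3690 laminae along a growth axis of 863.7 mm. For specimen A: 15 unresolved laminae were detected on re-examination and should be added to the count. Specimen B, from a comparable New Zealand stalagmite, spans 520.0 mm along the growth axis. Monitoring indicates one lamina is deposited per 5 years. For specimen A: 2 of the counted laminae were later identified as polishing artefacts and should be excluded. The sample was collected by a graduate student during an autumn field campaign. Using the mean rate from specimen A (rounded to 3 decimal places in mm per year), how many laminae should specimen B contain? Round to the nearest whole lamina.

2213 laminae

Specimen A: true lamina count = 3690 − 2 + 15 = 3703.
Specimen A: 3703 laminae at 5 years each span 3703 × 5 = 18515 years.
A: 863.7 mm over 18515 years gives 863.7 / 18515 ≈ 0.047 mm per year.
Specimen B: 520.0 mm / 0.047 mm per year = 11063.83 years; at 5 years per lamina that is 11063.83 / 5 ≈ 2213 laminae.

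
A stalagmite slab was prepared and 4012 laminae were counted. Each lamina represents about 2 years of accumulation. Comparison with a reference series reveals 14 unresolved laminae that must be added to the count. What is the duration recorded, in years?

Adjusted count: 4012 + 14 = 4026 laminae.
At 2 years per lamina, 4026 × 2 = 8052 years.

8052 years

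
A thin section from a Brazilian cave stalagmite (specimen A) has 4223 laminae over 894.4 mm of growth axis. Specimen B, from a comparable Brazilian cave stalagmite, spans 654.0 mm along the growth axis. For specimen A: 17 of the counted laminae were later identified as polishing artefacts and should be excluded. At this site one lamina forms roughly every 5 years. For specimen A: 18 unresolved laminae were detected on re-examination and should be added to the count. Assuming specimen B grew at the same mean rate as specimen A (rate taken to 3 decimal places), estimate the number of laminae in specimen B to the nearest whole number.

Specimen A: after corrections the count is 4223 − 17 + 18 = 4224 laminae.
Specimen A: at 5 years per lamina, 4224 × 5 = 21120 years.
A: Extension rate ≈ 894.4 / 21120 = 0.042 mm/year.
B spans 654.0 / 0.042 = 15571.43 years; at 5 years per lamina that is 15571.43 / 5 ≈ 3114 laminae.

3114 laminae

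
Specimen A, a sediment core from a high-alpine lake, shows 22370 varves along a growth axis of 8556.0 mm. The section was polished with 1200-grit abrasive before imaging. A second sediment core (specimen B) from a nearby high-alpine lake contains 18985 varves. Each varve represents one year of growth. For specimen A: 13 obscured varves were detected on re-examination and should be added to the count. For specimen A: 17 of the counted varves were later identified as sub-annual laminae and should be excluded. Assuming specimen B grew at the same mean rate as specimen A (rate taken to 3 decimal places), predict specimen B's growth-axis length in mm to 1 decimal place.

Specimen A: adjusted count: 22370 − 17 + 13 = 22366 varves.
A: Mean rate = 8556.0 mm / 22366 years ≈ 0.383 mm/yr.
B's length ≈ 0.383 × 18985 = 7271.3 mm.

7271.3 mm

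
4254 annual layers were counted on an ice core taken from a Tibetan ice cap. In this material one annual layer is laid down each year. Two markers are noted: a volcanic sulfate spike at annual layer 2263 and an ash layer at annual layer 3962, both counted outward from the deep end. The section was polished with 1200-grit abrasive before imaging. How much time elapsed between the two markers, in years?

1699 yr

3962 − 2263 = 1699 annual layers lie between the two events.
That is 1699 years at one annual layer per year.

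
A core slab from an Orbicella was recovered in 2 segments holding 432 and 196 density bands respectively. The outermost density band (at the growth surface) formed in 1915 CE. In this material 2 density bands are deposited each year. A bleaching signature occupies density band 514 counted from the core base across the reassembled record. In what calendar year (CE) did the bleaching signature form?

1858 CE

Total density bands = 432 + 196 = 628.
The bleaching signature sits at density band 514 from the core base, so 628 − 514 = 114 density bands formed after it.
114 density bands at 2 per year is 114 / 2 = 57 years.
1915 − 57 = 1858 CE.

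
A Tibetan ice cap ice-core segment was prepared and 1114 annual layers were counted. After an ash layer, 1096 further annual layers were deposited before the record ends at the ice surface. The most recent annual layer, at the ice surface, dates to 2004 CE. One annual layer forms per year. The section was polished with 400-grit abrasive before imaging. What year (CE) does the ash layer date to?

There are 1096 annual layers younger than the ash layer.
2004 − 1096 = 908 CE.

908 CE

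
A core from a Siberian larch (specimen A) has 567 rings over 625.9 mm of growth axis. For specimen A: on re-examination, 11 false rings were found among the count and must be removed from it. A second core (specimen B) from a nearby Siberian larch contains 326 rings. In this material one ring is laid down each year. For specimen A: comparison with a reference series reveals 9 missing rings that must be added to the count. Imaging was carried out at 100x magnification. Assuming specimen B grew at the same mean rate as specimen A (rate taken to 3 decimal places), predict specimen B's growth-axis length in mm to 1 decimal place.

Specimen A: adjusted count: 567 − 11 + 9 = 565 rings.
A: 625.9 mm over 565 years gives 625.9 / 565 ≈ 1.108 mm/yr.
Length of B = 1.108 × 326 = 361.2 mm.

361.2 mm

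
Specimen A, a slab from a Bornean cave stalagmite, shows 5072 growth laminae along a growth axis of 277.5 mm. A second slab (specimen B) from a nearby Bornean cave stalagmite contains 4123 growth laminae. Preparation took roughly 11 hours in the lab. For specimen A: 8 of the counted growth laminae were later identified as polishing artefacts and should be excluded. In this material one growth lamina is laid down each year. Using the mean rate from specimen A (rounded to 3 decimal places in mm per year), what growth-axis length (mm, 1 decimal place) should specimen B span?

Specimen A: correcting the raw count gives 5072 − 8 = 5064 true growth laminae.
A: Extension rate ≈ 277.5 / 5064 = 0.055 mm/yr.
For B, 0.055 mm/year × 4123 years = 226.8 mm.

226.8 mm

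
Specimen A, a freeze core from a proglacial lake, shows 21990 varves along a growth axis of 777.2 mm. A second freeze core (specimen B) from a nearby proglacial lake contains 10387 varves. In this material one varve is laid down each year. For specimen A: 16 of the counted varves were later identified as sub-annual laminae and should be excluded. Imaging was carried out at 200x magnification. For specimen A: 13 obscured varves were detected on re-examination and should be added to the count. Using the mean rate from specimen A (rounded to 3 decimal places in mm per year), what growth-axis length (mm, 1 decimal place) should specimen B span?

363.5 mm

Specimen A: true varve count = 21990 − 16 + 13 = 21987.
A: 777.2 mm over 21987 years gives 777.2 / 21987 ≈ 0.035 mm/year.
B's length ≈ 0.035 × 10387 = 363.5 mm.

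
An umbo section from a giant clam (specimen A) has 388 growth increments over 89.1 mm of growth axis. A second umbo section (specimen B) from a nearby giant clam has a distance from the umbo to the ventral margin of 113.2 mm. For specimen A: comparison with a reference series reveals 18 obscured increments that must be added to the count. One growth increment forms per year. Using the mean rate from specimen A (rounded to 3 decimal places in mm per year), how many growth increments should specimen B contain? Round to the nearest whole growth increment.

517 growth increments

Specimen A: true growth increment count = 388 + 18 = 406.
A: 89.1 mm over 406 years gives 89.1 / 406 ≈ 0.219 mm/yr.
For B, 113.2 / 0.219 = 516.89 years ≈ 517 growth increments.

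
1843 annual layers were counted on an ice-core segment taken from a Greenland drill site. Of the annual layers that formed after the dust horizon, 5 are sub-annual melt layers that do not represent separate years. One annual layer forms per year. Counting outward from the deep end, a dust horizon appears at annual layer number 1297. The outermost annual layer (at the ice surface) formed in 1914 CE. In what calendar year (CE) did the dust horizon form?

1843 − 1297 = 546 annual layers lie beyond the dust horizon toward the ice surface.
546 − 5 false = 541 true annual layers after the dust horizon.
Counting back 541 years from 1914 CE places the dust horizon in 1914 − 541 = 1373 CE.

1373 CE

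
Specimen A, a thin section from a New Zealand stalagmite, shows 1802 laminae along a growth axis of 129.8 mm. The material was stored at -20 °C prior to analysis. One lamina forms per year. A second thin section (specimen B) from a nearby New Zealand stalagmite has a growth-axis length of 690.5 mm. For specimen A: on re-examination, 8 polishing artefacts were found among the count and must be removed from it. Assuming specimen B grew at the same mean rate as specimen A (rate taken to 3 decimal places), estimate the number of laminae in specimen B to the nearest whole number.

9590 laminae

Specimen A: adjusted count: 1802 − 8 = 1794 laminae.
A: Extension rate ≈ 129.8 / 1794 = 0.072 mm/year.
Specimen B: 690.5 mm / 0.072 mm per year = 9590.28 years ≈ 9590 laminae.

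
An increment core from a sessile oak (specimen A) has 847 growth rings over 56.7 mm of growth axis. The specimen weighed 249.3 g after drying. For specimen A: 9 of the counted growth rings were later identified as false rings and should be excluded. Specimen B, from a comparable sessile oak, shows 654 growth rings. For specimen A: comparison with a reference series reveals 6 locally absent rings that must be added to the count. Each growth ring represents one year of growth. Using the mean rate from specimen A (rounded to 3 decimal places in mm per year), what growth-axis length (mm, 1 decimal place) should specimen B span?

Specimen A: correcting the raw count gives 847 − 9 + 6 = 844 true growth rings.
A: 56.7 mm over 844 years gives 56.7 / 844 ≈ 0.067 mm/yr.
For B, 0.067 mm/year × 654 years = 43.8 mm.

43.8 mm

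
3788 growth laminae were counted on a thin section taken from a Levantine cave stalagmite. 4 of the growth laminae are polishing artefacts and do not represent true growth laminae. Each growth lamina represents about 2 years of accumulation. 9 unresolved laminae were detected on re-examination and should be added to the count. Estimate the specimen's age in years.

7586 yr

After corrections the count is 3788 − 4 + 9 = 3793 growth laminae.
Multiplying by 2 years per growth lamina: 3793 × 2 = 7586 years.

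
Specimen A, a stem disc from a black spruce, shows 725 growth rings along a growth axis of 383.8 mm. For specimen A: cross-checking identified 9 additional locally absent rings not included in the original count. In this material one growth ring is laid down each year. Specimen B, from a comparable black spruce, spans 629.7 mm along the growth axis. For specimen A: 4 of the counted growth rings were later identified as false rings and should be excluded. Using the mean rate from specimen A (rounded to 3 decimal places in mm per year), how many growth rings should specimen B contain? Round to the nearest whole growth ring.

1197 growth rings

Specimen A: adjusted count: 725 − 4 + 9 = 730 growth rings.
A: Extension rate ≈ 383.8 / 730 = 0.526 mm/yr.
B spans 629.7 / 0.526 = 1197.15 years ≈ 1197 growth rings.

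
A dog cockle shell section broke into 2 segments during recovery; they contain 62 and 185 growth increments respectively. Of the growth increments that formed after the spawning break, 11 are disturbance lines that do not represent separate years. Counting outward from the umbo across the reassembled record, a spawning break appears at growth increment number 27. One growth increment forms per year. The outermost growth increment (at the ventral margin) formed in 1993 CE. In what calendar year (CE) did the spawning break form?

Total growth increments = 62 + 185 = 247.
The spawning break sits at growth increment 27 from the umbo, so 247 − 27 = 220 growth increments formed after it.
Excluding 11 false growth increments: 220 − 11 = 209.
Counting back 209 years from 1993 CE places the spawning break in 1993 − 209 = 1784 CE.

1784 CE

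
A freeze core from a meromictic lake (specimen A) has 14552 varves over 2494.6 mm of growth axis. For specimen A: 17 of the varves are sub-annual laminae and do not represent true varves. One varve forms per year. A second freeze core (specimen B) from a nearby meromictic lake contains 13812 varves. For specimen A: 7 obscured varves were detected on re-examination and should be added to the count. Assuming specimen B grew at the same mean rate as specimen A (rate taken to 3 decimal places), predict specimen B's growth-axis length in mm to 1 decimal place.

2375.7 mm

Specimen A: true varve count = 14552 − 17 + 7 = 14542.
A: 2494.6 mm over 14542 years gives 2494.6 / 14542 ≈ 0.172 mm/year.
B's length ≈ 0.172 × 13812 = 2375.7 mm.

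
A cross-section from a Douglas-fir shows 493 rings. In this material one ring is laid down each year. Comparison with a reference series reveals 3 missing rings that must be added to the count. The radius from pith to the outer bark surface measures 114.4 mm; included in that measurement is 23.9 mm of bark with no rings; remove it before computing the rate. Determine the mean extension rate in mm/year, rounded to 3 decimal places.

0.182 mm/year

Adjusted count: 493 + 3 = 496 rings.
Net length = 114.4 − 23.9 = 90.5 mm.
Mean rate = 90.5 mm / 496 years ≈ 0.182 mm/year.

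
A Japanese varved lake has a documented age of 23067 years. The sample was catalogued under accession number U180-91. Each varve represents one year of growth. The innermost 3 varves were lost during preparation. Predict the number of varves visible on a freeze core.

One varve per year gives 23067 varves over 23067 years.
Less the 3 uncaptured varves: 23067 − 3 = 23064.

23064 varves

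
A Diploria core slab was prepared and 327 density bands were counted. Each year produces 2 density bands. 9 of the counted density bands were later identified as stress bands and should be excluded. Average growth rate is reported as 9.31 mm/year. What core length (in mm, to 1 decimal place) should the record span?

After corrections the count is 327 − 9 = 318 density bands.
318 density bands at 2 per year is 318 / 2 = 159 years.
Predicted length = 9.31 mm/year × 159 years = 1480.3 mm.

1480.3 mm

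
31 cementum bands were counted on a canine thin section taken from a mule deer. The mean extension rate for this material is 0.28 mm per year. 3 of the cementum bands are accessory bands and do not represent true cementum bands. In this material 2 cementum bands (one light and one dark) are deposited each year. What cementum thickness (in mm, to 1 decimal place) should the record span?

Adjusted count: 31 − 3 = 28 cementum bands.
Dividing by 2 cementum bands per year: 28 / 2 = 14 years.
Length ≈ 0.28 × 14 = 3.9 mm.

3.9 mm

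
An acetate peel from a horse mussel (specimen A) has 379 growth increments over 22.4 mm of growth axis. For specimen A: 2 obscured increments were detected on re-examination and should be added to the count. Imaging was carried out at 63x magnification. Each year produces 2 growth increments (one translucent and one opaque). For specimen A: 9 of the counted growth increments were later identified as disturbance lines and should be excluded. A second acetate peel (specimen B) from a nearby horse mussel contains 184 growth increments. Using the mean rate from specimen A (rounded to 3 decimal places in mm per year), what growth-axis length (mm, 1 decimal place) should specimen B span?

11.0 mm

Specimen A: true growth increment count = 379 − 9 + 2 = 372.
Specimen A: with 2 growth increments per year, 372 / 2 = 186 years.
A: 22.4 mm over 186 years gives 22.4 / 186 ≈ 0.120 mm/yr.
Specimen B: 184 growth increments at 2 per year is 184 / 2 = 92 years. Length of B = 0.120 × 92 = 11.0 mm.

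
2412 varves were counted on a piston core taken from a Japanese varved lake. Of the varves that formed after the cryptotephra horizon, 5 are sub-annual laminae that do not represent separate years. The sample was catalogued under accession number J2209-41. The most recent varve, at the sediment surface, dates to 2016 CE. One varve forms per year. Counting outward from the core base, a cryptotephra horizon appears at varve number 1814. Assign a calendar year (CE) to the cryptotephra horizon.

Between varve 1814 and the sediment surface there are 2412 − 1814 = 598 varves.
Excluding 5 false varves: 598 − 5 = 593.
2016 − 593 = 1423 CE.

1423 CE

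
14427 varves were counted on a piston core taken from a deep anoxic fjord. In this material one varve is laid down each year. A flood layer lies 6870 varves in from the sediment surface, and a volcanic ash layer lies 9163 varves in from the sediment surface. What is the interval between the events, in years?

Separation: 9163 − 6870 = 2293 varves.
That is 2293 years at one varve per year.

2293 yr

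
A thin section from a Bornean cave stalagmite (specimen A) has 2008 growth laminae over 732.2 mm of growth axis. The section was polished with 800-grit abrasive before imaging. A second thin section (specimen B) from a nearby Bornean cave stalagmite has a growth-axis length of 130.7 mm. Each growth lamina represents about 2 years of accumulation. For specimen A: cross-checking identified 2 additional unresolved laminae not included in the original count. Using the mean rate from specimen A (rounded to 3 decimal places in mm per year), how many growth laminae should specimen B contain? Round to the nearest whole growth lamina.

Specimen A: after corrections the count is 2008 + 2 = 2010 growth laminae.
Specimen A: 2010 growth laminae at 2 years each span 2010 × 2 = 4020 years.
A: Mean rate = 732.2 mm / 4020 years ≈ 0.182 mm/year.
B spans 130.7 / 0.182 = 718.13 years; at 2 years per growth lamina that is 718.13 / 2 ≈ 359 growth laminae.

359 growth laminae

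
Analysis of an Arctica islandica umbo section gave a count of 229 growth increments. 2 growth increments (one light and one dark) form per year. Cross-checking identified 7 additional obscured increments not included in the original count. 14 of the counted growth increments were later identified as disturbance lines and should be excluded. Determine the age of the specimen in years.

111 years

Adjusted count: 229 − 14 + 7 = 222 growth increments.
With 2 growth increments per year, 222 / 2 = 111 years.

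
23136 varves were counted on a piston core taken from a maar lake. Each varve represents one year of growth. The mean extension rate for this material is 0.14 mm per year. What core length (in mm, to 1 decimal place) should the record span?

3239.0 mm

The record spans 23136 years at 0.14 mm per year.
23136 years at 0.14 mm/year gives 0.14 × 23136 = 3239.0 mm.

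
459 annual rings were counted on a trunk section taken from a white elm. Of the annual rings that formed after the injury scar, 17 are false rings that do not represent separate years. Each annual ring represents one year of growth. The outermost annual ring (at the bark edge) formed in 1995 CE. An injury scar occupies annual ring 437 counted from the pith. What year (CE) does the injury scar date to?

1990 CE

Between annual ring 437 and the bark edge there are 459 − 437 = 22 annual rings.
22 − 17 false = 5 true annual rings after the injury scar.
The annual ring at the bark edge is 1995 CE, so the injury scar dates to 1995 − 5 = 1990 CE.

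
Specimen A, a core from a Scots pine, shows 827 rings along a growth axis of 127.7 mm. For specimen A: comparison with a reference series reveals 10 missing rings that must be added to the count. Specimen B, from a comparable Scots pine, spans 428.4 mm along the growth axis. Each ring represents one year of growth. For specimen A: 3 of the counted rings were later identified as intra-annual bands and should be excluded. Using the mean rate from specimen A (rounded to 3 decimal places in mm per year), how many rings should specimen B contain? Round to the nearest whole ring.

Specimen A: adjusted count: 827 − 3 + 10 = 834 rings.
A: Extension rate ≈ 127.7 / 834 = 0.153 mm/year.
B spans 428.4 / 0.153 = 2800.00 years ≈ 2800 rings.

2800 rings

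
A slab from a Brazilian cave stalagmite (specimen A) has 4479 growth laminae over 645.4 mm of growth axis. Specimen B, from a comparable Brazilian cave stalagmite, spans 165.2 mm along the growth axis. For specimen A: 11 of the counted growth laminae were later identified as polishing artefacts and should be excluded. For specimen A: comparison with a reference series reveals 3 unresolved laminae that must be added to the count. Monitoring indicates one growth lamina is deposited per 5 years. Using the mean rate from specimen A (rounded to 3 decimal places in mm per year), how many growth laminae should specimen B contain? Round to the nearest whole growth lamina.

1139 growth laminae

Specimen A: correcting the raw count gives 4479 − 11 + 3 = 4471 true growth laminae.
Specimen A: 4471 growth laminae at 5 years each span 4471 × 5 = 22355 years.
A: 645.4 mm over 22355 years gives 645.4 / 22355 ≈ 0.029 mm/yr.
B spans 165.2 / 0.029 = 5696.55 years; at 5 years per growth lamina that is 5696.55 / 5 ≈ 1139 growth laminae.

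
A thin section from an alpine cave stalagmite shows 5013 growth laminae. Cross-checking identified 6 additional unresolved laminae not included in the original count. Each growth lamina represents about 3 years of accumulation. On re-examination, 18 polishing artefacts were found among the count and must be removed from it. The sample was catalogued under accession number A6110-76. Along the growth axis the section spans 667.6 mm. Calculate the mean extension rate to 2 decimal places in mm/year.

Adjusted count: 5013 − 18 + 6 = 5001 growth laminae.
Multiplying by 3 years per growth lamina: 5001 × 3 = 15003 years.
667.6 mm over 15003 years gives 667.6 / 15003 ≈ 0.04 mm/year.

0.04 mm/year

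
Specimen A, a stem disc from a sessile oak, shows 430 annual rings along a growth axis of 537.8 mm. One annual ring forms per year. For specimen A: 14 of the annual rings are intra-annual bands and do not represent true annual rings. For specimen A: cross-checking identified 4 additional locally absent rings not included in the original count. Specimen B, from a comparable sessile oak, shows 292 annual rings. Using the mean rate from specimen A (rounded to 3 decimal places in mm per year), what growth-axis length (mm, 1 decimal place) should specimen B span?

Specimen A: after corrections the count is 430 − 14 + 4 = 420 annual rings.
A: Extension rate ≈ 537.8 / 420 = 1.280 mm/yr.
For B, 1.280 mm/year × 292 years = 373.8 mm.

373.8 mm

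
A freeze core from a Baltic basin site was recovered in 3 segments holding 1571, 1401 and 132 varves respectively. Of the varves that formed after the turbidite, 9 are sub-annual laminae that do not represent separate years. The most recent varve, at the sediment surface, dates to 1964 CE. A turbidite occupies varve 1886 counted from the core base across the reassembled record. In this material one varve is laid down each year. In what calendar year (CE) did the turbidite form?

755 CE

Total varves = 1571 + 1401 + 132 = 3104.
The turbidite sits at varve 1886 from the core base, so 3104 − 1886 = 1218 varves formed after it.
Excluding 9 false varves: 1218 − 9 = 1209.
The varve at the sediment surface is 1964 CE, so the turbidite dates to 1964 − 1209 = 755 CE.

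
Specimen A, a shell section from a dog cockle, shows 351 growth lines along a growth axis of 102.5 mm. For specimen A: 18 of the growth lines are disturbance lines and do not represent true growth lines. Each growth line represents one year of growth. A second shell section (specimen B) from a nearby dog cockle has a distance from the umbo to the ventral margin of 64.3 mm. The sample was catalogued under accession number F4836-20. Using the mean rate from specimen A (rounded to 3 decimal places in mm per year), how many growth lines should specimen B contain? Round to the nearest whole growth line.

Specimen A: true growth line count = 351 − 18 = 333.
A: 102.5 mm over 333 years gives 102.5 / 333 ≈ 0.308 mm per year.
For B, 64.3 / 0.308 = 208.77 years ≈ 209 growth lines.

209 growth lines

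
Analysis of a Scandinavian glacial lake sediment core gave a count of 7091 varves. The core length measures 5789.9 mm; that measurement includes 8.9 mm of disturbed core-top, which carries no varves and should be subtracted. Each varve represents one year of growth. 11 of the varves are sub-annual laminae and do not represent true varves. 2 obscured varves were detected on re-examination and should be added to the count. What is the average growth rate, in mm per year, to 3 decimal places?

0.816 mm per year

After corrections the count is 7091 − 11 + 2 = 7082 varves.
Net length = 5789.9 − 8.9 = 5781.0 mm.
Mean rate = 5781.0 mm / 7082 years ≈ 0.816 mm per year.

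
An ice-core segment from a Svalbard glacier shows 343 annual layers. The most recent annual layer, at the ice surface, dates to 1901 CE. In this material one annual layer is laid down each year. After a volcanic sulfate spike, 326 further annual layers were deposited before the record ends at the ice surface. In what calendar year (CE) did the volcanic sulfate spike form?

1575 CE

326 annual layers formed after the volcanic sulfate spike.
1901 − 326 = 1575 CE.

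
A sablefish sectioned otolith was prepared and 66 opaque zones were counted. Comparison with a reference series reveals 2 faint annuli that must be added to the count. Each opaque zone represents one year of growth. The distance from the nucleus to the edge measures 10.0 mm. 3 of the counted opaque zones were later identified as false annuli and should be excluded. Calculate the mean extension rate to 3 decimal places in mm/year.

0.154 mm/year

After corrections the count is 66 − 3 + 2 = 65 opaque zones.
10.0 mm over 65 years gives 10.0 / 65 ≈ 0.154 mm/year.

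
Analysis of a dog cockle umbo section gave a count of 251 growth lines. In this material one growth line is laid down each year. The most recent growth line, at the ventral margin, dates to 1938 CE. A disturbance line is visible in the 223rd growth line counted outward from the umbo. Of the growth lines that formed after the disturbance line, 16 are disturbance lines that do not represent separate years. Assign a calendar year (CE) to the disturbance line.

Between growth line 223 and the ventral margin there are 251 − 223 = 28 growth lines.
Excluding 16 false growth lines: 28 − 16 = 12.
1938 − 12 = 1926 CE.

1926 CE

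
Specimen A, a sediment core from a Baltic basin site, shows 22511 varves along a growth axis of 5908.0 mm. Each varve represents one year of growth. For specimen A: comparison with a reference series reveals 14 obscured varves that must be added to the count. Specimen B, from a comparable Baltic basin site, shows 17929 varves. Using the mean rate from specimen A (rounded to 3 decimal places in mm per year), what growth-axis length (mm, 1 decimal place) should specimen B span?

Specimen A: correcting the raw count gives 22511 + 14 = 22525 true varves.
A: Mean rate = 5908.0 mm / 22525 years ≈ 0.262 mm/year.
Length of B = 0.262 × 17929 = 4697.4 mm.

4697.4 mm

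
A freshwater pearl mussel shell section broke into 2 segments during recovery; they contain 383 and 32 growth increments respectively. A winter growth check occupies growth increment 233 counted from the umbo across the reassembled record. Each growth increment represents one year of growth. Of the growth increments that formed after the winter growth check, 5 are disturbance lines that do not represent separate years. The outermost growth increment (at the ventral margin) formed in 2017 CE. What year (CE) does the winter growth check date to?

1840 CE

Total growth increments = 383 + 32 = 415.
Between growth increment 233 and the ventral margin there are 415 − 233 = 182 growth increments.
Excluding 5 false growth increments: 182 − 5 = 177.
Counting back 177 years from 2017 CE places the winter growth check in 2017 − 177 = 1840 CE.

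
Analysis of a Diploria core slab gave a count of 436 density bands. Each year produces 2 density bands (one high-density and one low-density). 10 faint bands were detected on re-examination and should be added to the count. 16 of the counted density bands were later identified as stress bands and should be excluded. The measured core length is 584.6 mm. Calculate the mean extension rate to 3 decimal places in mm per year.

Adjusted count: 436 − 16 + 10 = 430 density bands.
With 2 density bands per year, 430 / 2 = 215 years.
Mean rate = 584.6 mm / 215 years ≈ 2.719 mm per year.

2.719 mm per year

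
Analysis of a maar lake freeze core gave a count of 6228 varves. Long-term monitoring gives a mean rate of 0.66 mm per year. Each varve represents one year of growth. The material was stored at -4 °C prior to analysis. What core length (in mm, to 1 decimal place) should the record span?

4110.5 mm

The record spans 6228 years at 0.66 mm per year.
6228 years at 0.66 mm/year gives 0.66 × 6228 = 4110.5 mm.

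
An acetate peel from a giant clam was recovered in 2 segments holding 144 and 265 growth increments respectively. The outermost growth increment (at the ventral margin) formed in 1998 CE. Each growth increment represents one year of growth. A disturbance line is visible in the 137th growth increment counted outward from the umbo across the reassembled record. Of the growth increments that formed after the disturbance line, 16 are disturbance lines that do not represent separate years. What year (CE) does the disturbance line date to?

1742 CE

Total growth increments = 144 + 265 = 409.
The disturbance line sits at growth increment 137 from the umbo, so 409 − 137 = 272 growth increments formed after it.
Removing the 16 false growth increments leaves 272 − 16 = 256 true growth increments beyond the disturbance line.
Counting back 256 years from 1998 CE places the disturbance line in 1998 − 256 = 1742 CE.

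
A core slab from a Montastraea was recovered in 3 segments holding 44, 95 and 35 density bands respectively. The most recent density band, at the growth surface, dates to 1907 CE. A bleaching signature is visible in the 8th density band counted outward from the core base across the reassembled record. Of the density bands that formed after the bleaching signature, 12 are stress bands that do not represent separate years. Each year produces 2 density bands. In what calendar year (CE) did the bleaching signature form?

1830 CE

Total density bands = 44 + 95 + 35 = 174.
The bleaching signature sits at density band 8 from the core base, so 174 − 8 = 166 density bands formed after it.
Excluding 12 false density bands: 166 − 12 = 154.
154 density bands at 2 per year is 154 / 2 = 77 years.
1907 − 77 = 1830 CE.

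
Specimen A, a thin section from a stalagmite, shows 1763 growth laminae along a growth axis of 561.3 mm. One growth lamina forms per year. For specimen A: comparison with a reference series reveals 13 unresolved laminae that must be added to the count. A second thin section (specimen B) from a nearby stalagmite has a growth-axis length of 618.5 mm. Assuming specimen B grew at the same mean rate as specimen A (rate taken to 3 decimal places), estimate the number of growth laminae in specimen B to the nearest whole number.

Specimen A: correcting the raw count gives 1763 + 13 = 1776 true growth laminae.
A: Extension rate ≈ 561.3 / 1776 = 0.316 mm per year.
B spans 618.5 / 0.316 = 1957.28 years ≈ 1957 growth laminae.

1957 growth laminae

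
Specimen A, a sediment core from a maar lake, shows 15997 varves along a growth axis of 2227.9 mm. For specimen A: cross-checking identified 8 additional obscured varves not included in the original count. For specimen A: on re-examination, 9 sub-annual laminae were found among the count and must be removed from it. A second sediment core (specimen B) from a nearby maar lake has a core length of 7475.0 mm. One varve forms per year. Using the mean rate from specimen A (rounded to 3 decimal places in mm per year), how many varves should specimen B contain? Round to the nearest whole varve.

Specimen A: adjusted count: 15997 − 9 + 8 = 15996 varves.
A: 2227.9 mm over 15996 years gives 2227.9 / 15996 ≈ 0.139 mm/year.
For B, 7475.0 / 0.139 = 53776.98 years ≈ 53777 varves.

53777 varves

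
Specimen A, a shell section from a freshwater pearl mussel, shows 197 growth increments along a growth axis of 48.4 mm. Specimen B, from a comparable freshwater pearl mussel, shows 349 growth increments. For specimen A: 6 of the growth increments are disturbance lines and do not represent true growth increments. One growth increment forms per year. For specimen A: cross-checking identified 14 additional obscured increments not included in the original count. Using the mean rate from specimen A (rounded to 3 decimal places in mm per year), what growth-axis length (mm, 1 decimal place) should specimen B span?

82.4 mm

Specimen A: adjusted count: 197 − 6 + 14 = 205 growth increments.
A: 48.4 mm over 205 years gives 48.4 / 205 ≈ 0.236 mm/yr.
B's length ≈ 0.236 × 349 = 82.4 mm.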